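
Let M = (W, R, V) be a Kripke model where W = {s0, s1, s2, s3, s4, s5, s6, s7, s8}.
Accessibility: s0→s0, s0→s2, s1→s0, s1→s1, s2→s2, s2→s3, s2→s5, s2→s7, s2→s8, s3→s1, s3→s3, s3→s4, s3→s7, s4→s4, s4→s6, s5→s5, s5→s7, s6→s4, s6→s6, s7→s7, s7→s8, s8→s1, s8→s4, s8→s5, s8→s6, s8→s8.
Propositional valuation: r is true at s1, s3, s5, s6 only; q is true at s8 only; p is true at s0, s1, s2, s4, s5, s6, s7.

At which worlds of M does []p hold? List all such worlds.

Let φ = []p. Evaluate φ at each world:
  s0 (successors {s0, s2}): φ is true.
  s1 (successors {s0, s1}): φ is true.
  s2 (successors {s2, s3, s5, s7, s8}): φ is false.
  s3 (successors {s1, s3, s4, s7}): φ is false.
  s4 (successors {s4, s6}): φ is true.
  s5 (successors {s5, s7}): φ is true.
  s6 (successors {s4, s6}): φ is true.
  s7 (successors {s7, s8}): φ is false.
  s8 (successors {s1, s4, s5, s6, s8}): φ is false.
For instance, at s8:
  At s8: []p requires p at every successor {s1, s4, s5, s6, s8}.
    p fails at s8, so []p is false at s8.
Satisfying worlds: {s0, s1, s4, s5, s6}

s0, s1, s4, s5, s6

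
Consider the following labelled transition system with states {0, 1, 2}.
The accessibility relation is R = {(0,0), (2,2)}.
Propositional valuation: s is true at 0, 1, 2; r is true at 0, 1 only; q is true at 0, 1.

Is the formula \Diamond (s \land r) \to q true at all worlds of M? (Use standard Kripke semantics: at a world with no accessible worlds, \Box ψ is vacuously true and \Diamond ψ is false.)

Let φ = \Diamond (s \land r) \to q. Evaluate φ at each world:
  0 (successors {0}): φ is true.
  1 (successors ∅): φ is true.
  2 (successors {2}): φ is true.
For instance, at 0:
  At 0: \Diamond (s \land r) is true, q is true, so \Diamond (s \land r) \to q is true.
    At 0: \Diamond (s \land r) requires s \land r at some successor in {0}.
      s \land r holds at 0, so \Diamond (s \land r) is true at 0.

Yes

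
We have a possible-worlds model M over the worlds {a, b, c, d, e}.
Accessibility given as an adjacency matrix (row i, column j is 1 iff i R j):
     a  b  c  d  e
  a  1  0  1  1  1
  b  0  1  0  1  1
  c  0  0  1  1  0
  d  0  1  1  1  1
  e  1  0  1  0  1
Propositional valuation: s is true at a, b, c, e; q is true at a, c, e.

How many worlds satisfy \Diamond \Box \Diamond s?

5

Let φ = \Diamond \Box \Diamond s. Evaluate φ at each world:
  a (successors {a, c, d, e}): φ is true.
  b (successors {b, d, e}): φ is true.
  c (successors {c, d}): φ is true.
  d (successors {b, c, d, e}): φ is true.
  e (successors {a, c, e}): φ is true.
For instance, at c:
  At c: \Diamond \Box \Diamond s requires \Box \Diamond s at some successor in {c, d}.
    \Box \Diamond s holds at c, so \Diamond \Box \Diamond s is true at c.
      At c: \Box \Diamond s requires \Diamond s at every successor {c, d}.
        At c: \Diamond s is true.
        At d: \Diamond s is true.
      So \Box \Diamond s is true at c.
Satisfying worlds: {a, b, c, d, e}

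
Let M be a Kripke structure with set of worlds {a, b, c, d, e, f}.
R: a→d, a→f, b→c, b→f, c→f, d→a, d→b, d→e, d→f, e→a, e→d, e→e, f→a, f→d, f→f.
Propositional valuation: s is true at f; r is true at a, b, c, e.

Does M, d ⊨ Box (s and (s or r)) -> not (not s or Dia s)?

At d: Box (s and (s or r)) is false, not (not s or Dia s) is false, so Box (s and (s or r)) -> not (not s or Dia s) is true.
  At d: Box (s and (s or r)) requires s and (s or r) at every successor {a, b, e, f}.
    s and (s or r) fails at a, so Box (s and (s or r)) is false at d.
  At d: not s or Dia s is true, so not (not s or Dia s) is false.
    At d: not s is true, Dia s is true, so not s or Dia s is true.
      At d: Dia s requires s at some successor in {a, b, e, f}.
        s holds at f, so Dia s is true at d.

Yes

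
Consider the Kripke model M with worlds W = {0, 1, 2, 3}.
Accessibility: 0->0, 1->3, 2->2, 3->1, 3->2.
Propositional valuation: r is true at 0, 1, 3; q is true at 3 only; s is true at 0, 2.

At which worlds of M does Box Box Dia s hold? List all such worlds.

Recall that Box ψ holds at a world iff ψ holds at every accessible world, and Dia ψ holds iff ψ holds at some accessible world.
Let φ = Box Box Dia s. Evaluate φ at each world:
  0 (successors {0}): φ is true.
  1 (successors {3}): φ is false.
  2 (successors {2}): φ is true.
  3 (successors {1, 2}): φ is true.
For instance, at 0:
  At 0: Box Box Dia s requires Box Dia s at every successor {0}.
      At 0: Box Dia s requires Dia s at every successor {0}.
        At 0: Dia s is true.
      So Box Dia s is true at 0.
  So Box Box Dia s is true at 0.
Satisfying worlds: {0, 2, 3}

0, 2, 3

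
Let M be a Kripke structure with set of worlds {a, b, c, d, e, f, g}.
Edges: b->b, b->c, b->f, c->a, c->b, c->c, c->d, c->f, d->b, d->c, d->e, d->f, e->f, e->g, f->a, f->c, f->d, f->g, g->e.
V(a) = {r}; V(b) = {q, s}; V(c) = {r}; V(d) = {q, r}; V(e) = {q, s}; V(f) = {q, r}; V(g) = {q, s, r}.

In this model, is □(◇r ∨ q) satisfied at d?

At d: □(◇r ∨ q) requires ◇r ∨ q at every successor {b, c, e, f}.
  At b: ◇r ∨ q is true.
  At c: ◇r ∨ q is true.
  At e: ◇r ∨ q is true.
  At f: ◇r ∨ q is true.
So □(◇r ∨ q) is true at d.

Yes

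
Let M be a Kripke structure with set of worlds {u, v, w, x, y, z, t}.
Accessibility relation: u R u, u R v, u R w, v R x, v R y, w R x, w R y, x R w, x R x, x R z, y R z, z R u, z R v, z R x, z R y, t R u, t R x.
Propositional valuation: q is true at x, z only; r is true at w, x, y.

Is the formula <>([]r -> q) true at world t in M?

Yes

At t: <>([]r -> q) requires []r -> q at some successor in {u, x}.
  []r -> q holds at u, so <>([]r -> q) is true at t.
    At u: []r is false, q is false, so []r -> q is true.
      At u: []r requires r at every successor {u, v, w}.
        r fails at u, so []r is false at u.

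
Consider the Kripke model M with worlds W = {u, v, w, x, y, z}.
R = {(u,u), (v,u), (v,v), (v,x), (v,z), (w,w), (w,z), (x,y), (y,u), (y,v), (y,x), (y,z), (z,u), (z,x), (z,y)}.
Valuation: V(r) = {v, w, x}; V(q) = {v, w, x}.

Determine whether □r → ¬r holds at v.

Recall that □ψ holds at a world iff ψ holds at every accessible world, and ◇ψ holds iff ψ holds at some accessible world.
At v: □r is false, ¬r is false, so □r → ¬r is true.
  At v: □r requires r at every successor {u, v, x, z}.
    r fails at u, so □r is false at v.

Yes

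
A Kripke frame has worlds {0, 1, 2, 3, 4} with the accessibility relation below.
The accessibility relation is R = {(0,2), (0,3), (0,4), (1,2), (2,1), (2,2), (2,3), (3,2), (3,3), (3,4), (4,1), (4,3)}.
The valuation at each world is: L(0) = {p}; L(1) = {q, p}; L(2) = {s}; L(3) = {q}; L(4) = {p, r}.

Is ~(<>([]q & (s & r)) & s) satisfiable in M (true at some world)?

Let φ = ~(<>([]q & (s & r)) & s). Evaluate φ at each world:
  0 (successors {2, 3, 4}): φ is true.
  1 (successors {2}): φ is true.
  2 (successors {1, 2, 3}): φ is true.
  3 (successors {2, 3, 4}): φ is true.
  4 (successors {1, 3}): φ is true.
Detail at 0 (witness):
  At 0: <>([]q & (s & r)) & s is false, so ~(<>([]q & (s & r)) & s) is true.
    At 0: <>([]q & (s & r)) is false, s is false, so <>([]q & (s & r)) & s is false.
      At 0: <>([]q & (s & r)) requires []q & (s & r) at some successor in {2, 3, 4}.
        At 2: []q & (s & r) is false.
        At 3: []q & (s & r) is false.
        At 4: []q & (s & r) is false.
      So <>([]q & (s & r)) is false at 0.

Yes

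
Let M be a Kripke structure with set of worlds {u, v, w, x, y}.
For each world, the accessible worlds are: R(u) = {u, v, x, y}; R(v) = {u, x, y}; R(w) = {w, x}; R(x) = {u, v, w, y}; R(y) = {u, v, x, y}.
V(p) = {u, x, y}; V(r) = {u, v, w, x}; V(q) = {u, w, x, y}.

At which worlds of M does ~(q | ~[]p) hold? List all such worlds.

v

Let φ = ~(q | ~[]p). Evaluate φ at each world:
  u (successors {u, v, x, y}): φ is false.
  v (successors {u, x, y}): φ is true.
  w (successors {w, x}): φ is false.
  x (successors {u, v, w, y}): φ is false.
  y (successors {u, v, x, y}): φ is false.
For instance, at u:
  At u: q | ~[]p is true, so ~(q | ~[]p) is false.
    At u: q is true, ~[]p is true, so q | ~[]p is true.
      At u: []p is false, so ~[]p is true.
Satisfying worlds: {v}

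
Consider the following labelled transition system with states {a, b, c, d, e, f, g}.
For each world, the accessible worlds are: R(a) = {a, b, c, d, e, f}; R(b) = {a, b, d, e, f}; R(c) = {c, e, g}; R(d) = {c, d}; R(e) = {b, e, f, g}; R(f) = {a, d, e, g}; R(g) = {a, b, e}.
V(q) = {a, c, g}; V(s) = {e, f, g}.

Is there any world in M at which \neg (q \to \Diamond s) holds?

No

Recall that \Diamond ψ holds at a world iff ψ holds at some accessible world.
Let φ = \neg (q \to \Diamond s). Evaluate φ at each world:
  a (successors {a, b, c, d, e, f}): φ is false.
  b (successors {a, b, d, e, f}): φ is false.
  c (successors {c, e, g}): φ is false.
  d (successors {c, d}): φ is false.
  e (successors {b, e, f, g}): φ is false.
  f (successors {a, d, e, g}): φ is false.
  g (successors {a, b, e}): φ is false.
For instance, at b:
  At b: q \to \Diamond s is true, so \neg (q \to \Diamond s) is false.
    At b: q is false, \Diamond s is true, so q \to \Diamond s is true.
      At b: \Diamond s requires s at some successor in {a, b, d, e, f}.
        s holds at e, so \Diamond s is true at b.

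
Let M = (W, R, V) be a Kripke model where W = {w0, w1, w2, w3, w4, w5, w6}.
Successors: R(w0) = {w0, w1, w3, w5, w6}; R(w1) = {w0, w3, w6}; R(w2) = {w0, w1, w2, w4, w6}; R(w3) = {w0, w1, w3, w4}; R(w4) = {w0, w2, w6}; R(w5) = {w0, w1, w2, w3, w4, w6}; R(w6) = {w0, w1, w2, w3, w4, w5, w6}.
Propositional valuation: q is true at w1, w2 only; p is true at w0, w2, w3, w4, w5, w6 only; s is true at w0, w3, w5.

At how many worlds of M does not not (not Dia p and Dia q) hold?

Let φ = not not (not Dia p and Dia q). Evaluate φ at each world:
  w0 (successors {w0, w1, w3, w5, w6}): φ is false.
  w1 (successors {w0, w3, w6}): φ is false.
  w2 (successors {w0, w1, w2, w4, w6}): φ is false.
  w3 (successors {w0, w1, w3, w4}): φ is false.
  w4 (successors {w0, w2, w6}): φ is false.
  w5 (successors {w0, w1, w2, w3, w4, w6}): φ is false.
  w6 (successors {w0, w1, w2, w3, w4, w5, w6}): φ is false.
For instance, at w5:
  At w5: not (not Dia p and Dia q) is true, so not not (not Dia p and Dia q) is false.
    At w5: not Dia p and Dia q is false, so not (not Dia p and Dia q) is true.
      At w5: not Dia p is false, Dia q is true, so not Dia p and Dia q is false.
Satisfying worlds: none.

0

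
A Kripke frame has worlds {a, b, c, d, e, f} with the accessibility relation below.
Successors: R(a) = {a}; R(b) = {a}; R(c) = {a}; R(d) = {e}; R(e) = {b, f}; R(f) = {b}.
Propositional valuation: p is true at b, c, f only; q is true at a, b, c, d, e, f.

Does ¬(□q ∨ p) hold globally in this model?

Let φ = ¬(□q ∨ p). Evaluate φ at each world:
  a (successors {a}): φ is false.
  b (successors {a}): φ is false.
  c (successors {a}): φ is false.
  d (successors {e}): φ is false.
  e (successors {b, f}): φ is false.
  f (successors {b}): φ is false.
Detail at a (counterexample):
  At a: □q ∨ p is true, so ¬(□q ∨ p) is false.
    At a: □q is true, p is false, so □q ∨ p is true.
      At a: □q requires q at every successor {a}.
        At a: q is true.
      So □q is true at a.

No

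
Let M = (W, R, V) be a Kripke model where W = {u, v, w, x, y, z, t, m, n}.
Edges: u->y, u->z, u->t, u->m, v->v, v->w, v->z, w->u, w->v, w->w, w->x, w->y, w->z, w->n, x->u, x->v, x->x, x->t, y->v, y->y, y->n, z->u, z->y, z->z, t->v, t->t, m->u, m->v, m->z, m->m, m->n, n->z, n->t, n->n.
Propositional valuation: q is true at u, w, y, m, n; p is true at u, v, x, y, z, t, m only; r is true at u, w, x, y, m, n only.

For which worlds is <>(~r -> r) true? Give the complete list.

Let φ = <>(~r -> r). Evaluate φ at each world:
  u (successors {y, z, t, m}): φ is true.
  v (successors {v, w, z}): φ is true.
  w (successors {u, v, w, x, y, z, n}): φ is true.
  x (successors {u, v, x, t}): φ is true.
  y (successors {v, y, n}): φ is true.
  z (successors {u, y, z}): φ is true.
  t (successors {v, t}): φ is false.
  m (successors {u, v, z, m, n}): φ is true.
  n (successors {z, t, n}): φ is true.
For instance, at u:
  At u: <>(~r -> r) requires ~r -> r at some successor in {y, z, t, m}.
    ~r -> r holds at y, so <>(~r -> r) is true at u.
Satisfying worlds: {u, v, w, x, y, z, m, n}

u, v, w, x, y, z, m, n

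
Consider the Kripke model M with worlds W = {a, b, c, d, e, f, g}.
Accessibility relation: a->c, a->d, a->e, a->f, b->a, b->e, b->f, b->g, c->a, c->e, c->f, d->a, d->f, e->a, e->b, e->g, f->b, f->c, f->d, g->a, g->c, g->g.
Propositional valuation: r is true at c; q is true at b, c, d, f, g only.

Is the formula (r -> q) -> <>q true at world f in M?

At f: r -> q is true, <>q is true, so (r -> q) -> <>q is true.
  At f: <>q requires q at some successor in {b, c, d}.
    q holds at b, so <>q is true at f.

Yes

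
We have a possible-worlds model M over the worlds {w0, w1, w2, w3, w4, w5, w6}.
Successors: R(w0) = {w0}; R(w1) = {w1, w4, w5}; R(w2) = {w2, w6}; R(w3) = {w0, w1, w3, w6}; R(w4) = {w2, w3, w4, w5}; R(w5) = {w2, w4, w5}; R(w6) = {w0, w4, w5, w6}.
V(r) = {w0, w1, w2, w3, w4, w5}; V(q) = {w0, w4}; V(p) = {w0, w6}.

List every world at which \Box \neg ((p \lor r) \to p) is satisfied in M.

w1, w4, w5

Recall that \Box ψ holds at a world iff ψ holds at every accessible world, and \Diamond ψ holds iff ψ holds at some accessible world.
Let φ = \Box \neg ((p \lor r) \to p). Evaluate φ at each world:
  w0 (successors {w0}): φ is false.
  w1 (successors {w1, w4, w5}): φ is true.
  w2 (successors {w2, w6}): φ is false.
  w3 (successors {w0, w1, w3, w6}): φ is false.
  w4 (successors {w2, w3, w4, w5}): φ is true.
  w5 (successors {w2, w4, w5}): φ is true.
  w6 (successors {w0, w4, w5, w6}): φ is false.
For instance, at w1:
  At w1: \Box \neg ((p \lor r) \to p) requires \neg ((p \lor r) \to p) at every successor {w1, w4, w5}.
    At w1: \neg ((p \lor r) \to p) is true.
    At w4: \neg ((p \lor r) \to p) is true.
    At w5: \neg ((p \lor r) \to p) is true.
  So \Box \neg ((p \lor r) \to p) is true at w1.
Satisfying worlds: {w1, w4, w5}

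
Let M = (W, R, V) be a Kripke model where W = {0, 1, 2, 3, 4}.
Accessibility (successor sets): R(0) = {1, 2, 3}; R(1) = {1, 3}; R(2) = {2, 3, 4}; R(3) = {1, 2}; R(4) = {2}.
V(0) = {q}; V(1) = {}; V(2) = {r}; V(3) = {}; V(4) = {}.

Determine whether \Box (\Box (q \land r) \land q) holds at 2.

No

At 2: \Box (\Box (q \land r) \land q) requires \Box (q \land r) \land q at every successor {2, 3, 4}.
  \Box (q \land r) \land q fails at 2, so \Box (\Box (q \land r) \land q) is false at 2.
    At 2: \Box (q \land r) is false, q is false, so \Box (q \land r) \land q is false.
      At 2: \Box (q \land r) requires q \land r at every successor {2, 3, 4}.
        q \land r fails at 2, so \Box (q \land r) is false at 2.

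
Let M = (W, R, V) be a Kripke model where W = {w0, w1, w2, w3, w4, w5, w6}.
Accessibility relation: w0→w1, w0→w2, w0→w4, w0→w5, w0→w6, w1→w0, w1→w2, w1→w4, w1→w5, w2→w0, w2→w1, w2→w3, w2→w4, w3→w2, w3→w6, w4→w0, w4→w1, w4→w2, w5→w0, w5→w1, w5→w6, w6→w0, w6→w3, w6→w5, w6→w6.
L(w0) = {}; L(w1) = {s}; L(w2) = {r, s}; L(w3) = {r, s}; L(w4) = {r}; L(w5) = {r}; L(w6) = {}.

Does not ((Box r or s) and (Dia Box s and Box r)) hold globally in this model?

Yes

Let φ = not ((Box r or s) and (Dia Box s and Box r)). Evaluate φ at each world:
  w0 (successors {w1, w2, w4, w5, w6}): φ is true.
  w1 (successors {w0, w2, w4, w5}): φ is true.
  w2 (successors {w0, w1, w3, w4}): φ is true.
  w3 (successors {w2, w6}): φ is true.
  w4 (successors {w0, w1, w2}): φ is true.
  w5 (successors {w0, w1, w6}): φ is true.
  w6 (successors {w0, w3, w5, w6}): φ is true.
For instance, at w2:
  At w2: (Box r or s) and (Dia Box s and Box r) is false, so not ((Box r or s) and (Dia Box s and Box r)) is true.
    At w2: Box r or s is true, Dia Box s and Box r is false, so (Box r or s) and (Dia Box s and Box r) is false.
      At w2: Box r is false, s is true, so Box r or s is true.
      At w2: Dia Box s is false, Box r is false, so Dia Box s and Box r is false.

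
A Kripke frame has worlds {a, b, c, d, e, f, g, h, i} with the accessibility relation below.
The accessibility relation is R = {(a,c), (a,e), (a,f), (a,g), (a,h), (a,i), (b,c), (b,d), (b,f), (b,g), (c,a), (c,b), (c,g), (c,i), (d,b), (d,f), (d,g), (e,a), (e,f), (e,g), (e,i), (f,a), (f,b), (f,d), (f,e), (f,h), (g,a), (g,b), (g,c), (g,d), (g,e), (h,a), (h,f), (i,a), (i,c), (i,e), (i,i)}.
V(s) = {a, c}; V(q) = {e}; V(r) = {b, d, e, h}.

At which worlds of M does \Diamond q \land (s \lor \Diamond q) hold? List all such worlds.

Let φ = \Diamond q \land (s \lor \Diamond q). Evaluate φ at each world:
  a (successors {c, e, f, g, h, i}): φ is true.
  b (successors {c, d, f, g}): φ is false.
  c (successors {a, b, g, i}): φ is false.
  d (successors {b, f, g}): φ is false.
  e (successors {a, f, g, i}): φ is false.
  f (successors {a, b, d, e, h}): φ is true.
  g (successors {a, b, c, d, e}): φ is true.
  h (successors {a, f}): φ is false.
  i (successors {a, c, e, i}): φ is true.
For instance, at a:
  At a: \Diamond q is true, s \lor \Diamond q is true, so \Diamond q \land (s \lor \Diamond q) is true.
    At a: \Diamond q requires q at some successor in {c, e, f, g, h, i}.
      q holds at e, so \Diamond q is true at a.
    At a: s is true, \Diamond q is true, so s \lor \Diamond q is true.
      At a: \Diamond q requires q at some successor in {c, e, f, g, h, i}.
        q holds at e, so \Diamond q is true at a.
Satisfying worlds: {a, f, g, i}

a, f, g, i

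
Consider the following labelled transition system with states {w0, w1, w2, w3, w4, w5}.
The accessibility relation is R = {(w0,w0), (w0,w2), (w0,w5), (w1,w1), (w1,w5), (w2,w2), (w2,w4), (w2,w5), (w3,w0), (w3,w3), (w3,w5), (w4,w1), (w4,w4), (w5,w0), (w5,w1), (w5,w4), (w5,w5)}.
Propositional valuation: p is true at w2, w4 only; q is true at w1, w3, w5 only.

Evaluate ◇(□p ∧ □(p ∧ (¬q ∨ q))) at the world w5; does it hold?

No

At w5: ◇(□p ∧ □(p ∧ (¬q ∨ q))) requires □p ∧ □(p ∧ (¬q ∨ q)) at some successor in {w0, w1, w4, w5}.
  At w0: □p ∧ □(p ∧ (¬q ∨ q)) is false.
  At w1: □p ∧ □(p ∧ (¬q ∨ q)) is false.
  At w4: □p ∧ □(p ∧ (¬q ∨ q)) is false.
  At w5: □p ∧ □(p ∧ (¬q ∨ q)) is false.
So ◇(□p ∧ □(p ∧ (¬q ∨ q))) is false at w5.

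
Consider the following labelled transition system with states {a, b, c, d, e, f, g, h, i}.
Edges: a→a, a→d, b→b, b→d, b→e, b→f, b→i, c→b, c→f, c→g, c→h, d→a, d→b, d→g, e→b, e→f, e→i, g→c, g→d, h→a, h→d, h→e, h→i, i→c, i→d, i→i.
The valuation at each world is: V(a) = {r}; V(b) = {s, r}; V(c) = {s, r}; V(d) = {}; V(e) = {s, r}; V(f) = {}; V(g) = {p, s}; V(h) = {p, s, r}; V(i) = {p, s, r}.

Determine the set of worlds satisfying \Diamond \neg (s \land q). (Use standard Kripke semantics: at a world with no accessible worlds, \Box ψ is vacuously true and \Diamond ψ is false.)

Recall that \Diamond ψ holds at a world iff ψ holds at some accessible world.
Let φ = \Diamond \neg (s \land q). Evaluate φ at each world:
  a (successors {a, d}): φ is true.
  b (successors {b, d, e, f, i}): φ is true.
  c (successors {b, f, g, h}): φ is true.
  d (successors {a, b, g}): φ is true.
  e (successors {b, f, i}): φ is true.
  f (successors ∅): φ is false.
  g (successors {c, d}): φ is true.
  h (successors {a, d, e, i}): φ is true.
  i (successors {c, d, i}): φ is true.
For instance, at g:
  At g: \Diamond \neg (s \land q) requires \neg (s \land q) at some successor in {c, d}.
    \neg (s \land q) holds at c, so \Diamond \neg (s \land q) is true at g.
Satisfying worlds: {a, b, c, d, e, g, h, i}

a, b, c, d, e, g, h, i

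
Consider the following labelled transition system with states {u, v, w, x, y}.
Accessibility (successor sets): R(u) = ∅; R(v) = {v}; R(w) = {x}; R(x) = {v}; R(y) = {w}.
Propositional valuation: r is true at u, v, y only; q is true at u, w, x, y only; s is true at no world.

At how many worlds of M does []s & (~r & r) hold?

Recall that []ψ holds at a world iff ψ holds at every accessible world, and <>ψ holds iff ψ holds at some accessible world.
Let φ = []s & (~r & r). Evaluate φ at each world:
  u (successors ∅): φ is false.
  v (successors {v}): φ is false.
  w (successors {x}): φ is false.
  x (successors {v}): φ is false.
  y (successors {w}): φ is false.
For instance, at w:
  At w: []s is false, ~r & r is false, so []s & (~r & r) is false.
    At w: []s requires s at every successor {x}.
      s fails at x, so []s is false at w.
Satisfying worlds: none.

0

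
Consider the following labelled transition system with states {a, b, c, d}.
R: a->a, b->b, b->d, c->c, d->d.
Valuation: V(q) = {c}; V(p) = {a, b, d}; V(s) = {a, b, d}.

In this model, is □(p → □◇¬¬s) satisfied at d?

Yes

Recall that □ψ holds at a world iff ψ holds at every accessible world, and ◇ψ holds iff ψ holds at some accessible world.
At d: □(p → □◇¬¬s) requires p → □◇¬¬s at every successor {d}.
    At d: p is true, □◇¬¬s is true, so p → □◇¬¬s is true.
      At d: □◇¬¬s requires ◇¬¬s at every successor {d}.
        At d: ◇¬¬s is true.
      So □◇¬¬s is true at d.
So □(p → □◇¬¬s) is true at d.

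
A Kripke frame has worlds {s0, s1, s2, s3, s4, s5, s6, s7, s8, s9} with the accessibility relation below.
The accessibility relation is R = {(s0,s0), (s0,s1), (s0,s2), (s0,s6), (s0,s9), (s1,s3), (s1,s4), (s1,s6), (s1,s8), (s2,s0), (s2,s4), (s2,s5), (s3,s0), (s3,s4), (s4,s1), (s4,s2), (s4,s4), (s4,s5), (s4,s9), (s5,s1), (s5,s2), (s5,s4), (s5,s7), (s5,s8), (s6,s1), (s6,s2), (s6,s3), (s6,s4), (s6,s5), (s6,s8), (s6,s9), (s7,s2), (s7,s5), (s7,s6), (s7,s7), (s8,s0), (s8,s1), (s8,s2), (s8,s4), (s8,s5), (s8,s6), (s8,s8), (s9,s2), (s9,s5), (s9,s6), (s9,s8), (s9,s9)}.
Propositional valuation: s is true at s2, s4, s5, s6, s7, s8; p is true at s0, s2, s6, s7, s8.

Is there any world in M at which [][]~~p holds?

Let φ = [][]~~p. Evaluate φ at each world:
  s0 (successors {s0, s1, s2, s6, s9}): φ is false.
  s1 (successors {s3, s4, s6, s8}): φ is false.
  s2 (successors {s0, s4, s5}): φ is false.
  s3 (successors {s0, s4}): φ is false.
  s4 (successors {s1, s2, s4, s5, s9}): φ is false.
  s5 (successors {s1, s2, s4, s7, s8}): φ is false.
  s6 (successors {s1, s2, s3, s4, s5, s8, s9}): φ is false.
  s7 (successors {s2, s5, s6, s7}): φ is false.
  s8 (successors {s0, s1, s2, s4, s5, s6, s8}): φ is false.
  s9 (successors {s2, s5, s6, s8, s9}): φ is false.
For instance, at s9:
  At s9: [][]~~p requires []~~p at every successor {s2, s5, s6, s8, s9}.
    []~~p fails at s2, so [][]~~p is false at s9.
      At s2: []~~p requires ~~p at every successor {s0, s4, s5}.
        ~~p fails at s4, so []~~p is false at s2.

No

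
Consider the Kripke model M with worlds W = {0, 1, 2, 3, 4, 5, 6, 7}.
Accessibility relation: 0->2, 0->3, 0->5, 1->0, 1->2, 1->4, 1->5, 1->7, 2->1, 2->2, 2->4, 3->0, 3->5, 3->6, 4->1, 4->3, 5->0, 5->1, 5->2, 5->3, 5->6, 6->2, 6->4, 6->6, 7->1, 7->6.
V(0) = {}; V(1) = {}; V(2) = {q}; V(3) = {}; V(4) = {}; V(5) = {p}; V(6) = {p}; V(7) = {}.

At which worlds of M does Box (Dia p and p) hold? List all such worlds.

Recall that Box ψ holds at a world iff ψ holds at every accessible world, and Dia ψ holds iff ψ holds at some accessible world.
Let φ = Box (Dia p and p). Evaluate φ at each world:
  0 (successors {2, 3, 5}): φ is false.
  1 (successors {0, 2, 4, 5, 7}): φ is false.
  2 (successors {1, 2, 4}): φ is false.
  3 (successors {0, 5, 6}): φ is false.
  4 (successors {1, 3}): φ is false.
  5 (successors {0, 1, 2, 3, 6}): φ is false.
  6 (successors {2, 4, 6}): φ is false.
  7 (successors {1, 6}): φ is false.
For instance, at 7:
  At 7: Box (Dia p and p) requires Dia p and p at every successor {1, 6}.
    Dia p and p fails at 1, so Box (Dia p and p) is false at 7.
      At 1: Dia p is true, p is false, so Dia p and p is false.
Satisfying worlds: none.

none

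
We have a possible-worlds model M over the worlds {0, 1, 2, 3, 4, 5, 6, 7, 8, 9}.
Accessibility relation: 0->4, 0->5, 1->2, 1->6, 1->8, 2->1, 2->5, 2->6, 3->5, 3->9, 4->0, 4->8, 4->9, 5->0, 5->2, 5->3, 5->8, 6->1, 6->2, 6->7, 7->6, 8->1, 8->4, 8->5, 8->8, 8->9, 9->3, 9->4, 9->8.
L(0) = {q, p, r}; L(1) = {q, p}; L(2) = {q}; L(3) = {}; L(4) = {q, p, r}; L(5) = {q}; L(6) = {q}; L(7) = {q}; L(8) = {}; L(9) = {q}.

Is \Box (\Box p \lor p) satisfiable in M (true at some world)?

No

Recall that \Box ψ holds at a world iff ψ holds at every accessible world, and \Diamond ψ holds iff ψ holds at some accessible world.
Let φ = \Box (\Box p \lor p). Evaluate φ at each world:
  0 (successors {4, 5}): φ is false.
  1 (successors {2, 6, 8}): φ is false.
  2 (successors {1, 5, 6}): φ is false.
  3 (successors {5, 9}): φ is false.
  4 (successors {0, 8, 9}): φ is false.
  5 (successors {0, 2, 3, 8}): φ is false.
  6 (successors {1, 2, 7}): φ is false.
  7 (successors {6}): φ is false.
  8 (successors {1, 4, 5, 8, 9}): φ is false.
  9 (successors {3, 4, 8}): φ is false.
For instance, at 3:
  At 3: \Box (\Box p \lor p) requires \Box p \lor p at every successor {5, 9}.
    \Box p \lor p fails at 5, so \Box (\Box p \lor p) is false at 3.
      At 5: \Box p is false, p is false, so \Box p \lor p is false.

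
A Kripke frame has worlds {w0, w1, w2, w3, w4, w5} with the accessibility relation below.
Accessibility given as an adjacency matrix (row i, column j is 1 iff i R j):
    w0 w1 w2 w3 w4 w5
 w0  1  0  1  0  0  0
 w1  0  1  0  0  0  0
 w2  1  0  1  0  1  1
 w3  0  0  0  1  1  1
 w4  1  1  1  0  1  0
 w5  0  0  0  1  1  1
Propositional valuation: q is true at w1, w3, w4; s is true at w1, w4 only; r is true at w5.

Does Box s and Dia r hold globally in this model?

No

Let φ = Box s and Dia r. Evaluate φ at each world:
  w0 (successors {w0, w2}): φ is false.
  w1 (successors {w1}): φ is false.
  w2 (successors {w0, w2, w4, w5}): φ is false.
  w3 (successors {w3, w4, w5}): φ is false.
  w4 (successors {w0, w1, w2, w4}): φ is false.
  w5 (successors {w3, w4, w5}): φ is false.
Detail at w0 (counterexample):
  At w0: Box s is false, Dia r is false, so Box s and Dia r is false.
    At w0: Box s requires s at every successor {w0, w2}.
      s fails at w0, so Box s is false at w0.
    At w0: Dia r requires r at some successor in {w0, w2}.
      At w0: r is false.
      At w2: r is false.
    So Dia r is false at w0.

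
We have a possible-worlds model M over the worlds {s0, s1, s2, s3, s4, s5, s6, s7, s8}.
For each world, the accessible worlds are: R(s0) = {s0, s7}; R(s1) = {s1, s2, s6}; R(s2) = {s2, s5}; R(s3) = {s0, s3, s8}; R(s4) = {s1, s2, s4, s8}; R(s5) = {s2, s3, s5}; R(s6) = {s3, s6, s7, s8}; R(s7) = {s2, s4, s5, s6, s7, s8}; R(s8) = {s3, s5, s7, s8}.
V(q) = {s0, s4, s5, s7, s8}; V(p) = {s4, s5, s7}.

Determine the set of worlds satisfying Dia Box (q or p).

Let φ = Dia Box (q or p). Evaluate φ at each world:
  s0 (successors {s0, s7}): φ is true.
  s1 (successors {s1, s2, s6}): φ is false.
  s2 (successors {s2, s5}): φ is false.
  s3 (successors {s0, s3, s8}): φ is true.
  s4 (successors {s1, s2, s4, s8}): φ is false.
  s5 (successors {s2, s3, s5}): φ is false.
  s6 (successors {s3, s6, s7, s8}): φ is false.
  s7 (successors {s2, s4, s5, s6, s7, s8}): φ is false.
  s8 (successors {s3, s5, s7, s8}): φ is false.
For instance, at s1:
  At s1: Dia Box (q or p) requires Box (q or p) at some successor in {s1, s2, s6}.
    At s1: Box (q or p) is false.
    At s2: Box (q or p) is false.
    At s6: Box (q or p) is false.
  So Dia Box (q or p) is false at s1.
Satisfying worlds: {s0, s3}

s0, s3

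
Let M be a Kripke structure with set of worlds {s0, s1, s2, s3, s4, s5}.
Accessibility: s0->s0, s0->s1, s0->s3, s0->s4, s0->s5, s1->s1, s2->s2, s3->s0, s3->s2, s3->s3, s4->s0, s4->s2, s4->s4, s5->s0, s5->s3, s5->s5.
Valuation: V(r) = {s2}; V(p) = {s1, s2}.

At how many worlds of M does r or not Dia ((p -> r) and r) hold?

Recall that Dia ψ holds at a world iff ψ holds at some accessible world.
Let φ = r or not Dia ((p -> r) and r). Evaluate φ at each world:
  s0 (successors {s0, s1, s3, s4, s5}): φ is true.
  s1 (successors {s1}): φ is true.
  s2 (successors {s2}): φ is true.
  s3 (successors {s0, s2, s3}): φ is false.
  s4 (successors {s0, s2, s4}): φ is false.
  s5 (successors {s0, s3, s5}): φ is true.
For instance, at s3:
  At s3: r is false, not Dia ((p -> r) and r) is false, so r or not Dia ((p -> r) and r) is false.
    At s3: Dia ((p -> r) and r) is true, so not Dia ((p -> r) and r) is false.
      At s3: Dia ((p -> r) and r) requires (p -> r) and r at some successor in {s0, s2, s3}.
        (p -> r) and r holds at s2, so Dia ((p -> r) and r) is true at s3.
Satisfying worlds: {s0, s1, s2, s5}

4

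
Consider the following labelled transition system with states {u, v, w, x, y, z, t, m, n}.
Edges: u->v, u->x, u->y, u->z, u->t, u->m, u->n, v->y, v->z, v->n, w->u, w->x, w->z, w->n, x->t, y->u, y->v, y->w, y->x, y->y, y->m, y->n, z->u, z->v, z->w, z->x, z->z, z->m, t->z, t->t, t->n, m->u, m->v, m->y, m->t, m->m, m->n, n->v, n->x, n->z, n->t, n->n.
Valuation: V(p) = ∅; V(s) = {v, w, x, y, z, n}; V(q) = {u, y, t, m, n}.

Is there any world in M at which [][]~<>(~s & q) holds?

Let φ = [][]~<>(~s & q). Evaluate φ at each world:
  u (successors {v, x, y, z, t, m, n}): φ is false.
  v (successors {y, z, n}): φ is false.
  w (successors {u, x, z, n}): φ is false.
  x (successors {t}): φ is false.
  y (successors {u, v, w, x, y, m, n}): φ is false.
  z (successors {u, v, w, x, z, m}): φ is false.
  t (successors {z, t, n}): φ is false.
  m (successors {u, v, y, t, m, n}): φ is false.
  n (successors {v, x, z, t, n}): φ is false.
For instance, at v:
  At v: [][]~<>(~s & q) requires []~<>(~s & q) at every successor {y, z, n}.
    []~<>(~s & q) fails at y, so [][]~<>(~s & q) is false at v.
      At y: []~<>(~s & q) requires ~<>(~s & q) at every successor {u, v, w, x, y, m, n}.
        ~<>(~s & q) fails at u, so []~<>(~s & q) is false at y.

No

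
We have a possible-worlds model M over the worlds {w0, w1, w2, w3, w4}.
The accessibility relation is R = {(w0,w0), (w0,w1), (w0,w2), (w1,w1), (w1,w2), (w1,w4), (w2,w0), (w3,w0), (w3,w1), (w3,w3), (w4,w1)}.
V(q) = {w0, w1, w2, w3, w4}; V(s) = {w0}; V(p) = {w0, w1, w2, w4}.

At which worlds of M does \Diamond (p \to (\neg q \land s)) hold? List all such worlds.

Recall that \Diamond ψ holds at a world iff ψ holds at some accessible world.
Let φ = \Diamond (p \to (\neg q \land s)). Evaluate φ at each world:
  w0 (successors {w0, w1, w2}): φ is false.
  w1 (successors {w1, w2, w4}): φ is false.
  w2 (successors {w0}): φ is false.
  w3 (successors {w0, w1, w3}): φ is true.
  w4 (successors {w1}): φ is false.
For instance, at w2:
  At w2: \Diamond (p \to (\neg q \land s)) requires p \to (\neg q \land s) at some successor in {w0}.
    At w0: p \to (\neg q \land s) is false.
  So \Diamond (p \to (\neg q \land s)) is false at w2.
Satisfying worlds: {w3}

w3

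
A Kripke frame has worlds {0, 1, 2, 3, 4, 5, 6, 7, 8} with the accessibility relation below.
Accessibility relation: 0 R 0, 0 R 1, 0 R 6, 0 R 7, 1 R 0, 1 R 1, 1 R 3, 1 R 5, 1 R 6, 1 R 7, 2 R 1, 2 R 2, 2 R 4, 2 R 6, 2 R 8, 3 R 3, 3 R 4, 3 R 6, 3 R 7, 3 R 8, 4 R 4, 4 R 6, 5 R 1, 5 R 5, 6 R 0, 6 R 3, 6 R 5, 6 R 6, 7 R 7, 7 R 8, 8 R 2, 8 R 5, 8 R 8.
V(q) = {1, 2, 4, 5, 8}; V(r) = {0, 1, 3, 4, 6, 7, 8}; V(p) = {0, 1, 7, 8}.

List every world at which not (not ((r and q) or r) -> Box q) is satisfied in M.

Let φ = not (not ((r and q) or r) -> Box q). Evaluate φ at each world:
  0 (successors {0, 1, 6, 7}): φ is false.
  1 (successors {0, 1, 3, 5, 6, 7}): φ is false.
  2 (successors {1, 2, 4, 6, 8}): φ is true.
  3 (successors {3, 4, 6, 7, 8}): φ is false.
  4 (successors {4, 6}): φ is false.
  5 (successors {1, 5}): φ is false.
  6 (successors {0, 3, 5, 6}): φ is false.
  7 (successors {7, 8}): φ is false.
  8 (successors {2, 5, 8}): φ is false.
For instance, at 3:
  At 3: not ((r and q) or r) -> Box q is true, so not (not ((r and q) or r) -> Box q) is false.
    At 3: not ((r and q) or r) is false, Box q is false, so not ((r and q) or r) -> Box q is true.
      At 3: Box q requires q at every successor {3, 4, 6, 7, 8}.
        q fails at 3, so Box q is false at 3.
Satisfying worlds: {2}

2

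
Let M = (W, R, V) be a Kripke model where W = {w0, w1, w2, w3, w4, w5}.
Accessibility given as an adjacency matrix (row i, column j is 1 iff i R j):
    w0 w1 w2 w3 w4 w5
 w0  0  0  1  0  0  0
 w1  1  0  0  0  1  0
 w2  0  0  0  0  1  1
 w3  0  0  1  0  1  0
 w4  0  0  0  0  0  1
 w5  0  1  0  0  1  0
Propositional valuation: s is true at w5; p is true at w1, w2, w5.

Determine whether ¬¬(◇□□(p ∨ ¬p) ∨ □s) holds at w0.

Yes

At w0: ¬(◇□□(p ∨ ¬p) ∨ □s) is false, so ¬¬(◇□□(p ∨ ¬p) ∨ □s) is true.
  At w0: ◇□□(p ∨ ¬p) ∨ □s is true, so ¬(◇□□(p ∨ ¬p) ∨ □s) is false.
    At w0: ◇□□(p ∨ ¬p) is true, □s is false, so ◇□□(p ∨ ¬p) ∨ □s is true.
      At w0: ◇□□(p ∨ ¬p) requires □□(p ∨ ¬p) at some successor in {w2}.
        □□(p ∨ ¬p) holds at w2, so ◇□□(p ∨ ¬p) is true at w0.
      At w0: □s requires s at every successor {w2}.
        s fails at w2, so □s is false at w0.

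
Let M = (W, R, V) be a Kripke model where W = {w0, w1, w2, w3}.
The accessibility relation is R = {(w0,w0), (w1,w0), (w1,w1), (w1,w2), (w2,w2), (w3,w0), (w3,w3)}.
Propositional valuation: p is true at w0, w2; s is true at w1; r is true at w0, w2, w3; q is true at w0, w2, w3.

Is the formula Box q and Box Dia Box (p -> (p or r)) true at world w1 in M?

At w1: Box q is false, Box Dia Box (p -> (p or r)) is true, so Box q and Box Dia Box (p -> (p or r)) is false.
  At w1: Box q requires q at every successor {w0, w1, w2}.
    q fails at w1, so Box q is false at w1.
  At w1: Box Dia Box (p -> (p or r)) requires Dia Box (p -> (p or r)) at every successor {w0, w1, w2}.
      At w0: Dia Box (p -> (p or r)) requires Box (p -> (p or r)) at some successor in {w0}.
        Box (p -> (p or r)) holds at w0, so Dia Box (p -> (p or r)) is true at w0.
      At w1: Dia Box (p -> (p or r)) requires Box (p -> (p or r)) at some successor in {w0, w1, w2}.
        Box (p -> (p or r)) holds at w0, so Dia Box (p -> (p or r)) is true at w1.
      At w2: Dia Box (p -> (p or r)) requires Box (p -> (p or r)) at some successor in {w2}.
        Box (p -> (p or r)) holds at w2, so Dia Box (p -> (p or r)) is true at w2.
  So Box Dia Box (p -> (p or r)) is true at w1.

No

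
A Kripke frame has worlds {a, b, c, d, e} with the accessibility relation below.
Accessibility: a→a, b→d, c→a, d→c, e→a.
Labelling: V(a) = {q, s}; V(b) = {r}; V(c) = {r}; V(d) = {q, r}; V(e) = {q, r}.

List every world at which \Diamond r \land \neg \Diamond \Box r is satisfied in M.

Let φ = \Diamond r \land \neg \Diamond \Box r. Evaluate φ at each world:
  a (successors {a}): φ is false.
  b (successors {d}): φ is false.
  c (successors {a}): φ is false.
  d (successors {c}): φ is true.
  e (successors {a}): φ is false.
For instance, at c:
  At c: \Diamond r is false, \neg \Diamond \Box r is true, so \Diamond r \land \neg \Diamond \Box r is false.
    At c: \Diamond r requires r at some successor in {a}.
      At a: r is false.
    So \Diamond r is false at c.
    At c: \Diamond \Box r is false, so \neg \Diamond \Box r is true.
      At c: \Diamond \Box r requires \Box r at some successor in {a}.
        At a: \Box r is false.
      So \Diamond \Box r is false at c.
Satisfying worlds: {d}

d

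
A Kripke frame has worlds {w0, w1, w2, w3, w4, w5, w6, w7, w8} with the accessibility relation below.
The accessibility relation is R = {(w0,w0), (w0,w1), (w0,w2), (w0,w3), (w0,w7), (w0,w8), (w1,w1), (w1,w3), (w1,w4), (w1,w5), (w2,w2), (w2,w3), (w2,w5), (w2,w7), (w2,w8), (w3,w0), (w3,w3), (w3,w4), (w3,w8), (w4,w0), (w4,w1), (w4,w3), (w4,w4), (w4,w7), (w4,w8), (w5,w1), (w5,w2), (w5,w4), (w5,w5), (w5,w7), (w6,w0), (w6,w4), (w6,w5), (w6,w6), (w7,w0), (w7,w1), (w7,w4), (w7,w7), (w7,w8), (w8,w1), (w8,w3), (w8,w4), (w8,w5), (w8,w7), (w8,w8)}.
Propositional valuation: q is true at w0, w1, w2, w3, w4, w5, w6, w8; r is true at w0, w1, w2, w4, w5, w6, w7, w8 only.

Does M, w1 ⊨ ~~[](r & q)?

At w1: ~[](r & q) is true, so ~~[](r & q) is false.
  At w1: [](r & q) is false, so ~[](r & q) is true.
    At w1: [](r & q) requires r & q at every successor {w1, w3, w4, w5}.
      r & q fails at w3, so [](r & q) is false at w1.

No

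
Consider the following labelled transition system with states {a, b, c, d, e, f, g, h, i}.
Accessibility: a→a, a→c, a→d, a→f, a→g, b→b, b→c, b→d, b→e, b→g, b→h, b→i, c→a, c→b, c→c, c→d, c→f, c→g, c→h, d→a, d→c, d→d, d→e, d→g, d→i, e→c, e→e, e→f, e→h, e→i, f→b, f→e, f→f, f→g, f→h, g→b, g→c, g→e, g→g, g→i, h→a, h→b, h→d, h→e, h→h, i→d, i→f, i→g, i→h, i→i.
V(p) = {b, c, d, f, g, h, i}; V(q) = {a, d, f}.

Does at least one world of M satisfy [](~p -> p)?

Yes

Recall that []ψ holds at a world iff ψ holds at every accessible world, and <>ψ holds iff ψ holds at some accessible world.
Let φ = [](~p -> p). Evaluate φ at each world:
  a (successors {a, c, d, f, g}): φ is false.
  b (successors {b, c, d, e, g, h, i}): φ is false.
  c (successors {a, b, c, d, f, g, h}): φ is false.
  d (successors {a, c, d, e, g, i}): φ is false.
  e (successors {c, e, f, h, i}): φ is false.
  f (successors {b, e, f, g, h}): φ is false.
  g (successors {b, c, e, g, i}): φ is false.
  h (successors {a, b, d, e, h}): φ is false.
  i (successors {d, f, g, h, i}): φ is true.
Detail at i (witness):
  At i: [](~p -> p) requires ~p -> p at every successor {d, f, g, h, i}.
    At d: ~p -> p is true.
    At f: ~p -> p is true.
    At g: ~p -> p is true.
    At h: ~p -> p is true.
    At i: ~p -> p is true.
  So [](~p -> p) is true at i.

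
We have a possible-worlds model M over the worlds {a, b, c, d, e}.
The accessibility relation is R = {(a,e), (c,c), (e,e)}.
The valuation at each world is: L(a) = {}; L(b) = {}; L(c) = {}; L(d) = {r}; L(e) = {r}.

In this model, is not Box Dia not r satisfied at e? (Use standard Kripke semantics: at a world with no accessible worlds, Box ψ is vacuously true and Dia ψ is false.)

At e: Box Dia not r is false, so not Box Dia not r is true.
  At e: Box Dia not r requires Dia not r at every successor {e}.
    Dia not r fails at e, so Box Dia not r is false at e.
      At e: Dia not r requires not r at some successor in {e}.
        At e: not r is false.
      So Dia not r is false at e.

Yes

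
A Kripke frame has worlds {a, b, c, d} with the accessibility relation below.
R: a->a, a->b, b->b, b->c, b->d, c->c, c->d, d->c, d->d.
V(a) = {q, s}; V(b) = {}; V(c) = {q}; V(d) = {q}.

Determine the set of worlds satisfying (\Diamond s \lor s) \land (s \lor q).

Recall that \Diamond ψ holds at a world iff ψ holds at some accessible world.
Let φ = (\Diamond s \lor s) \land (s \lor q). Evaluate φ at each world:
  a (successors {a, b}): φ is true.
  b (successors {b, c, d}): φ is false.
  c (successors {c, d}): φ is false.
  d (successors {c, d}): φ is false.
For instance, at b:
  At b: \Diamond s \lor s is false, s \lor q is false, so (\Diamond s \lor s) \land (s \lor q) is false.
    At b: \Diamond s is false, s is false, so \Diamond s \lor s is false.
      At b: \Diamond s requires s at some successor in {b, c, d}.
        At b: s is false.
        At c: s is false.
        At d: s is false.
      So \Diamond s is false at b.
Satisfying worlds: {a}

a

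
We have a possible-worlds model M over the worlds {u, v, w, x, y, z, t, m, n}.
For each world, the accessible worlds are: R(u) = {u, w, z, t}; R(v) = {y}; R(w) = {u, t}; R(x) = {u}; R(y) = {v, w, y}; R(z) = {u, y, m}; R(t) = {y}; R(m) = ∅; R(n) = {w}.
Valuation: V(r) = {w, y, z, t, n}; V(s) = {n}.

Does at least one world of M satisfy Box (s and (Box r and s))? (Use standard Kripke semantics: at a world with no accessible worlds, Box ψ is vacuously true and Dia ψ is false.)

Yes

Let φ = Box (s and (Box r and s)). Evaluate φ at each world:
  u (successors {u, w, z, t}): φ is false.
  v (successors {y}): φ is false.
  w (successors {u, t}): φ is false.
  x (successors {u}): φ is false.
  y (successors {v, w, y}): φ is false.
  z (successors {u, y, m}): φ is false.
  t (successors {y}): φ is false.
  m (successors ∅): φ is true.
  n (successors {w}): φ is false.
Detail at m (witness):
  At m: no accessible worlds, so Box (s and (Box r and s)) holds vacuously.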